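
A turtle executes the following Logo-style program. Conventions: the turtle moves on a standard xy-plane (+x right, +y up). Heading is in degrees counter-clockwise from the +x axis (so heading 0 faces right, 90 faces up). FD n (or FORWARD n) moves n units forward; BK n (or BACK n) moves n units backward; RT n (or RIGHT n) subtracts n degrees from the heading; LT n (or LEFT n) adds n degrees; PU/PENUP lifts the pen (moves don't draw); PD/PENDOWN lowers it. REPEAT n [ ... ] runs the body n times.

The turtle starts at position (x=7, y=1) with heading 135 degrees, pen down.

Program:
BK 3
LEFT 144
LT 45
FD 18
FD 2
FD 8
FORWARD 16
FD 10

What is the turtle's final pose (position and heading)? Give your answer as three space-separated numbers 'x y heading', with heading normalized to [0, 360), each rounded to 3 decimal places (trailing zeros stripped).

Executing turtle program step by step:
Start: pos=(7,1), heading=135, pen down
BK 3: (7,1) -> (9.121,-1.121) [heading=135, draw]
LT 144: heading 135 -> 279
LT 45: heading 279 -> 324
FD 18: (9.121,-1.121) -> (23.684,-11.701) [heading=324, draw]
FD 2: (23.684,-11.701) -> (25.302,-12.877) [heading=324, draw]
FD 8: (25.302,-12.877) -> (31.774,-17.579) [heading=324, draw]
FD 16: (31.774,-17.579) -> (44.718,-26.984) [heading=324, draw]
FD 10: (44.718,-26.984) -> (52.808,-32.862) [heading=324, draw]
Final: pos=(52.808,-32.862), heading=324, 6 segment(s) drawn

Answer: 52.808 -32.862 324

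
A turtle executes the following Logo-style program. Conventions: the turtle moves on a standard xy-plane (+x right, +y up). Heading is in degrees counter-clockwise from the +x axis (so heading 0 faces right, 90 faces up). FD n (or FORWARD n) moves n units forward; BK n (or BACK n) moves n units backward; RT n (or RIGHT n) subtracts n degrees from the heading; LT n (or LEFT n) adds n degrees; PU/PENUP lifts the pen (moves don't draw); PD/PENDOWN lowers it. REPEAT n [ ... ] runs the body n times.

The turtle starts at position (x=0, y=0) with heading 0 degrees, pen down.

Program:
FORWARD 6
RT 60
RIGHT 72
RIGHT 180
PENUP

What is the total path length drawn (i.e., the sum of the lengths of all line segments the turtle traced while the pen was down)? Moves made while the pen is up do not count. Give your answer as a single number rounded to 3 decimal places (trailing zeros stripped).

Executing turtle program step by step:
Start: pos=(0,0), heading=0, pen down
FD 6: (0,0) -> (6,0) [heading=0, draw]
RT 60: heading 0 -> 300
RT 72: heading 300 -> 228
RT 180: heading 228 -> 48
PU: pen up
Final: pos=(6,0), heading=48, 1 segment(s) drawn

Segment lengths:
  seg 1: (0,0) -> (6,0), length = 6
Total = 6

Answer: 6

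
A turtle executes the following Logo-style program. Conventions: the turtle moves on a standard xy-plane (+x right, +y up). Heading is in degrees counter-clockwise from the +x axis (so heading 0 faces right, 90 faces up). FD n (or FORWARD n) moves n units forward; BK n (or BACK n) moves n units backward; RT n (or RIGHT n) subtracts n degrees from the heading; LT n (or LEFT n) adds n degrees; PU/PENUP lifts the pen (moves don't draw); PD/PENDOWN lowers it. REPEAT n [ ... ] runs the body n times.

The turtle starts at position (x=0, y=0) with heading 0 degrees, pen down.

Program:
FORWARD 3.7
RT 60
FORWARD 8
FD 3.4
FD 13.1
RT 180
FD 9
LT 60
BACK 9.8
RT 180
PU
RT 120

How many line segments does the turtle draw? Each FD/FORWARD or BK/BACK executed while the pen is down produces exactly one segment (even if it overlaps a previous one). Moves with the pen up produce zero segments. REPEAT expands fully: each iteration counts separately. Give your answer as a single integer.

Executing turtle program step by step:
Start: pos=(0,0), heading=0, pen down
FD 3.7: (0,0) -> (3.7,0) [heading=0, draw]
RT 60: heading 0 -> 300
FD 8: (3.7,0) -> (7.7,-6.928) [heading=300, draw]
FD 3.4: (7.7,-6.928) -> (9.4,-9.873) [heading=300, draw]
FD 13.1: (9.4,-9.873) -> (15.95,-21.218) [heading=300, draw]
RT 180: heading 300 -> 120
FD 9: (15.95,-21.218) -> (11.45,-13.423) [heading=120, draw]
LT 60: heading 120 -> 180
BK 9.8: (11.45,-13.423) -> (21.25,-13.423) [heading=180, draw]
RT 180: heading 180 -> 0
PU: pen up
RT 120: heading 0 -> 240
Final: pos=(21.25,-13.423), heading=240, 6 segment(s) drawn
Segments drawn: 6

Answer: 6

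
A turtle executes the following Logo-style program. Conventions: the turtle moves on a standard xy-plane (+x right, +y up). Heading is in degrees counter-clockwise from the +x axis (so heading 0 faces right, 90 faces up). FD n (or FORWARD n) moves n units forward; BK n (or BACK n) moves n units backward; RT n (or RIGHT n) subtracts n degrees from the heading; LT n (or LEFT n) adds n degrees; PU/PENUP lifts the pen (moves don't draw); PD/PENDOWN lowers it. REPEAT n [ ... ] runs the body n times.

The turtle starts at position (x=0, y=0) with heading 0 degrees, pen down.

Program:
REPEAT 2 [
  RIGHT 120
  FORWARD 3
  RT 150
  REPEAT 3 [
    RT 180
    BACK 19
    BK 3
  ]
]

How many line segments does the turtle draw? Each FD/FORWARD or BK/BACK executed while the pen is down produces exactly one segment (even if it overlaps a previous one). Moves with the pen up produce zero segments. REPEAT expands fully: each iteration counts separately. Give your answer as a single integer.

Answer: 14

Derivation:
Executing turtle program step by step:
Start: pos=(0,0), heading=0, pen down
REPEAT 2 [
  -- iteration 1/2 --
  RT 120: heading 0 -> 240
  FD 3: (0,0) -> (-1.5,-2.598) [heading=240, draw]
  RT 150: heading 240 -> 90
  REPEAT 3 [
    -- iteration 1/3 --
    RT 180: heading 90 -> 270
    BK 19: (-1.5,-2.598) -> (-1.5,16.402) [heading=270, draw]
    BK 3: (-1.5,16.402) -> (-1.5,19.402) [heading=270, draw]
    -- iteration 2/3 --
    RT 180: heading 270 -> 90
    BK 19: (-1.5,19.402) -> (-1.5,0.402) [heading=90, draw]
    BK 3: (-1.5,0.402) -> (-1.5,-2.598) [heading=90, draw]
    -- iteration 3/3 --
    RT 180: heading 90 -> 270
    BK 19: (-1.5,-2.598) -> (-1.5,16.402) [heading=270, draw]
    BK 3: (-1.5,16.402) -> (-1.5,19.402) [heading=270, draw]
  ]
  -- iteration 2/2 --
  RT 120: heading 270 -> 150
  FD 3: (-1.5,19.402) -> (-4.098,20.902) [heading=150, draw]
  RT 150: heading 150 -> 0
  REPEAT 3 [
    -- iteration 1/3 --
    RT 180: heading 0 -> 180
    BK 19: (-4.098,20.902) -> (14.902,20.902) [heading=180, draw]
    BK 3: (14.902,20.902) -> (17.902,20.902) [heading=180, draw]
    -- iteration 2/3 --
    RT 180: heading 180 -> 0
    BK 19: (17.902,20.902) -> (-1.098,20.902) [heading=0, draw]
    BK 3: (-1.098,20.902) -> (-4.098,20.902) [heading=0, draw]
    -- iteration 3/3 --
    RT 180: heading 0 -> 180
    BK 19: (-4.098,20.902) -> (14.902,20.902) [heading=180, draw]
    BK 3: (14.902,20.902) -> (17.902,20.902) [heading=180, draw]
  ]
]
Final: pos=(17.902,20.902), heading=180, 14 segment(s) drawn
Segments drawn: 14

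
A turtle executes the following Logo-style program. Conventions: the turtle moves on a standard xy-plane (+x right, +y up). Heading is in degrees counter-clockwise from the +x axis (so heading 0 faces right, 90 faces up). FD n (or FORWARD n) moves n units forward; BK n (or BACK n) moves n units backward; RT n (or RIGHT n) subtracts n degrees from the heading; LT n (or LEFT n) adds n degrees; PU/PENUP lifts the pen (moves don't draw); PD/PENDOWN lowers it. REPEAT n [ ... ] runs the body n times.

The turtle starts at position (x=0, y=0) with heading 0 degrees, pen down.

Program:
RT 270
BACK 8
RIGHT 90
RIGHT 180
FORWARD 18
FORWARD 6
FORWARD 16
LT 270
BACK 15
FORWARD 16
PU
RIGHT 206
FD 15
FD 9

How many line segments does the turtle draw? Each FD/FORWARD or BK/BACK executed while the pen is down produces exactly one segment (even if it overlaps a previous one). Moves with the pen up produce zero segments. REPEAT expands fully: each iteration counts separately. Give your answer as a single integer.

Executing turtle program step by step:
Start: pos=(0,0), heading=0, pen down
RT 270: heading 0 -> 90
BK 8: (0,0) -> (0,-8) [heading=90, draw]
RT 90: heading 90 -> 0
RT 180: heading 0 -> 180
FD 18: (0,-8) -> (-18,-8) [heading=180, draw]
FD 6: (-18,-8) -> (-24,-8) [heading=180, draw]
FD 16: (-24,-8) -> (-40,-8) [heading=180, draw]
LT 270: heading 180 -> 90
BK 15: (-40,-8) -> (-40,-23) [heading=90, draw]
FD 16: (-40,-23) -> (-40,-7) [heading=90, draw]
PU: pen up
RT 206: heading 90 -> 244
FD 15: (-40,-7) -> (-46.576,-20.482) [heading=244, move]
FD 9: (-46.576,-20.482) -> (-50.521,-28.571) [heading=244, move]
Final: pos=(-50.521,-28.571), heading=244, 6 segment(s) drawn
Segments drawn: 6

Answer: 6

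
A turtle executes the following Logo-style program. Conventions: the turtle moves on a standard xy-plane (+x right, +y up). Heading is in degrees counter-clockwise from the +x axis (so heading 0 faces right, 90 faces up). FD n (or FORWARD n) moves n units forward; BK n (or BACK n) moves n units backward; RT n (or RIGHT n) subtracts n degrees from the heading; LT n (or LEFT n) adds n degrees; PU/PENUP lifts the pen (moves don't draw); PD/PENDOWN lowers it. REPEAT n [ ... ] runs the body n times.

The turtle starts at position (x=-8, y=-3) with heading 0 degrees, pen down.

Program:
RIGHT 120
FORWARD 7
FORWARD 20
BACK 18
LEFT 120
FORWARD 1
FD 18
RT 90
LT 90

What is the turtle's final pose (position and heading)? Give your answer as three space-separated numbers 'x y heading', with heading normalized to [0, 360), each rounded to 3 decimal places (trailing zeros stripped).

Executing turtle program step by step:
Start: pos=(-8,-3), heading=0, pen down
RT 120: heading 0 -> 240
FD 7: (-8,-3) -> (-11.5,-9.062) [heading=240, draw]
FD 20: (-11.5,-9.062) -> (-21.5,-26.383) [heading=240, draw]
BK 18: (-21.5,-26.383) -> (-12.5,-10.794) [heading=240, draw]
LT 120: heading 240 -> 0
FD 1: (-12.5,-10.794) -> (-11.5,-10.794) [heading=0, draw]
FD 18: (-11.5,-10.794) -> (6.5,-10.794) [heading=0, draw]
RT 90: heading 0 -> 270
LT 90: heading 270 -> 0
Final: pos=(6.5,-10.794), heading=0, 5 segment(s) drawn

Answer: 6.5 -10.794 0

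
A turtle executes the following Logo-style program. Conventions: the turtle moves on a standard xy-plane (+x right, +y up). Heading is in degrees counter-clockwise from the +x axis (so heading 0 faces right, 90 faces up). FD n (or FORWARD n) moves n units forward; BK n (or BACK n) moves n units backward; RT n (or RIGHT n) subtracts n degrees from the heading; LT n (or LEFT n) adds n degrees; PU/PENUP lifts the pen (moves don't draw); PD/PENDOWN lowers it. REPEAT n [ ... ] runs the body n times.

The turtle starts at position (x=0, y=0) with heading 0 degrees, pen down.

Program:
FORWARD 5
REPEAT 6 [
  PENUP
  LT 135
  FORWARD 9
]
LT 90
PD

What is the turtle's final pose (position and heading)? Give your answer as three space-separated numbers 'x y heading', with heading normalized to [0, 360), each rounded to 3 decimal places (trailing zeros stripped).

Executing turtle program step by step:
Start: pos=(0,0), heading=0, pen down
FD 5: (0,0) -> (5,0) [heading=0, draw]
REPEAT 6 [
  -- iteration 1/6 --
  PU: pen up
  LT 135: heading 0 -> 135
  FD 9: (5,0) -> (-1.364,6.364) [heading=135, move]
  -- iteration 2/6 --
  PU: pen up
  LT 135: heading 135 -> 270
  FD 9: (-1.364,6.364) -> (-1.364,-2.636) [heading=270, move]
  -- iteration 3/6 --
  PU: pen up
  LT 135: heading 270 -> 45
  FD 9: (-1.364,-2.636) -> (5,3.728) [heading=45, move]
  -- iteration 4/6 --
  PU: pen up
  LT 135: heading 45 -> 180
  FD 9: (5,3.728) -> (-4,3.728) [heading=180, move]
  -- iteration 5/6 --
  PU: pen up
  LT 135: heading 180 -> 315
  FD 9: (-4,3.728) -> (2.364,-2.636) [heading=315, move]
  -- iteration 6/6 --
  PU: pen up
  LT 135: heading 315 -> 90
  FD 9: (2.364,-2.636) -> (2.364,6.364) [heading=90, move]
]
LT 90: heading 90 -> 180
PD: pen down
Final: pos=(2.364,6.364), heading=180, 1 segment(s) drawn

Answer: 2.364 6.364 180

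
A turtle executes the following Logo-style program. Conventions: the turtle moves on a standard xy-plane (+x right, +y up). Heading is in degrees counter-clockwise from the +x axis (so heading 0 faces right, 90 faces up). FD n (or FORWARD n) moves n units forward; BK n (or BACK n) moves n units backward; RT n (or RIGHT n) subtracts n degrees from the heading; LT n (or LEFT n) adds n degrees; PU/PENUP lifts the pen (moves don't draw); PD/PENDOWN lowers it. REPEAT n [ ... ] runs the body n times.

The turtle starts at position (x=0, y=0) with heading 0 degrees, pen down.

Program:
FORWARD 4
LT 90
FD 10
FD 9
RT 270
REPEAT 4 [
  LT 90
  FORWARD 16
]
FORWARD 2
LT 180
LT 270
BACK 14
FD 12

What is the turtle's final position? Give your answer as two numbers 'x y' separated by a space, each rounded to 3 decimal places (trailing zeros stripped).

Answer: 2 21

Derivation:
Executing turtle program step by step:
Start: pos=(0,0), heading=0, pen down
FD 4: (0,0) -> (4,0) [heading=0, draw]
LT 90: heading 0 -> 90
FD 10: (4,0) -> (4,10) [heading=90, draw]
FD 9: (4,10) -> (4,19) [heading=90, draw]
RT 270: heading 90 -> 180
REPEAT 4 [
  -- iteration 1/4 --
  LT 90: heading 180 -> 270
  FD 16: (4,19) -> (4,3) [heading=270, draw]
  -- iteration 2/4 --
  LT 90: heading 270 -> 0
  FD 16: (4,3) -> (20,3) [heading=0, draw]
  -- iteration 3/4 --
  LT 90: heading 0 -> 90
  FD 16: (20,3) -> (20,19) [heading=90, draw]
  -- iteration 4/4 --
  LT 90: heading 90 -> 180
  FD 16: (20,19) -> (4,19) [heading=180, draw]
]
FD 2: (4,19) -> (2,19) [heading=180, draw]
LT 180: heading 180 -> 0
LT 270: heading 0 -> 270
BK 14: (2,19) -> (2,33) [heading=270, draw]
FD 12: (2,33) -> (2,21) [heading=270, draw]
Final: pos=(2,21), heading=270, 10 segment(s) drawn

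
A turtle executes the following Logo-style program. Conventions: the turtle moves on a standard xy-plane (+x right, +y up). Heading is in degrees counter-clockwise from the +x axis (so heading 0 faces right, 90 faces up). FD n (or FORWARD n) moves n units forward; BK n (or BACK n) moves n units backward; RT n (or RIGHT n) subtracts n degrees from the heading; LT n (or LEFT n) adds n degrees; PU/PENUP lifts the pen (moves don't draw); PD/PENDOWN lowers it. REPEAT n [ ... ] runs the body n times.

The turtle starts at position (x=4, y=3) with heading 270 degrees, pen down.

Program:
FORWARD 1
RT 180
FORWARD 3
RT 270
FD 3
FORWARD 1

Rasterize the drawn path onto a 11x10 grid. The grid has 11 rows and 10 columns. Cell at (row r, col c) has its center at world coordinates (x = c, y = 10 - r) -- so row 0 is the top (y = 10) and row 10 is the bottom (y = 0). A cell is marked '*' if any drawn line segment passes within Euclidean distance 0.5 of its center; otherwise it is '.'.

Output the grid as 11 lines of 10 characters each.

Answer: ..........
..........
..........
..........
..........
*****.....
....*.....
....*.....
....*.....
..........
..........

Derivation:
Segment 0: (4,3) -> (4,2)
Segment 1: (4,2) -> (4,5)
Segment 2: (4,5) -> (1,5)
Segment 3: (1,5) -> (0,5)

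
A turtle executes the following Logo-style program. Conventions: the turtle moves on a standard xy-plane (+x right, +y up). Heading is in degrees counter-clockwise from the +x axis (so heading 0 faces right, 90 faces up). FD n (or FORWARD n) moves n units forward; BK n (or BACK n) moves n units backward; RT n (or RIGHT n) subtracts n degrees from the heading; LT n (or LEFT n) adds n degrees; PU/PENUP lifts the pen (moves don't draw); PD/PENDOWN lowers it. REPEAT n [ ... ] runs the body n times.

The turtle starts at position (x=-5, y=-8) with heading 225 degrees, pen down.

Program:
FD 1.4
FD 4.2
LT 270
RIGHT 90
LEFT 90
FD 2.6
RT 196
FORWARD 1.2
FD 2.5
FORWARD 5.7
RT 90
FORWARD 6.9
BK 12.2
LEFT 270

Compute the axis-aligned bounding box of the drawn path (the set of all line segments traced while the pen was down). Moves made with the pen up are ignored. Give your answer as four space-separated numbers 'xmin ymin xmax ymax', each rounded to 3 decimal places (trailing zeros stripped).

Executing turtle program step by step:
Start: pos=(-5,-8), heading=225, pen down
FD 1.4: (-5,-8) -> (-5.99,-8.99) [heading=225, draw]
FD 4.2: (-5.99,-8.99) -> (-8.96,-11.96) [heading=225, draw]
LT 270: heading 225 -> 135
RT 90: heading 135 -> 45
LT 90: heading 45 -> 135
FD 2.6: (-8.96,-11.96) -> (-10.798,-10.121) [heading=135, draw]
RT 196: heading 135 -> 299
FD 1.2: (-10.798,-10.121) -> (-10.217,-11.171) [heading=299, draw]
FD 2.5: (-10.217,-11.171) -> (-9.004,-13.357) [heading=299, draw]
FD 5.7: (-9.004,-13.357) -> (-6.241,-18.343) [heading=299, draw]
RT 90: heading 299 -> 209
FD 6.9: (-6.241,-18.343) -> (-12.276,-21.688) [heading=209, draw]
BK 12.2: (-12.276,-21.688) -> (-1.606,-15.773) [heading=209, draw]
LT 270: heading 209 -> 119
Final: pos=(-1.606,-15.773), heading=119, 8 segment(s) drawn

Segment endpoints: x in {-12.276, -10.798, -10.217, -9.004, -8.96, -6.241, -5.99, -5, -1.606}, y in {-21.688, -18.343, -15.773, -13.357, -11.96, -11.171, -10.121, -8.99, -8}
xmin=-12.276, ymin=-21.688, xmax=-1.606, ymax=-8

Answer: -12.276 -21.688 -1.606 -8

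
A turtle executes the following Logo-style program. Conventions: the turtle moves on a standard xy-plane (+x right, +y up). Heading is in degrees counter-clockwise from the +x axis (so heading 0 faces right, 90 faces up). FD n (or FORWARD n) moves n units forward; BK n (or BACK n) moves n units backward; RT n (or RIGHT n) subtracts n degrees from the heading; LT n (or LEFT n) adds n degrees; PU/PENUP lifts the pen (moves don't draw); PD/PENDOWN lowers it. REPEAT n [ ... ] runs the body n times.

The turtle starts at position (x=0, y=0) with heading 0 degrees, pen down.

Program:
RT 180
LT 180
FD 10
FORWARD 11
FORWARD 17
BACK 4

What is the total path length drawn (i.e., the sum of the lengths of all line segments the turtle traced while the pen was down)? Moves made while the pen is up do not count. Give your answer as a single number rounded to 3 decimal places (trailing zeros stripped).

Answer: 42

Derivation:
Executing turtle program step by step:
Start: pos=(0,0), heading=0, pen down
RT 180: heading 0 -> 180
LT 180: heading 180 -> 0
FD 10: (0,0) -> (10,0) [heading=0, draw]
FD 11: (10,0) -> (21,0) [heading=0, draw]
FD 17: (21,0) -> (38,0) [heading=0, draw]
BK 4: (38,0) -> (34,0) [heading=0, draw]
Final: pos=(34,0), heading=0, 4 segment(s) drawn

Segment lengths:
  seg 1: (0,0) -> (10,0), length = 10
  seg 2: (10,0) -> (21,0), length = 11
  seg 3: (21,0) -> (38,0), length = 17
  seg 4: (38,0) -> (34,0), length = 4
Total = 42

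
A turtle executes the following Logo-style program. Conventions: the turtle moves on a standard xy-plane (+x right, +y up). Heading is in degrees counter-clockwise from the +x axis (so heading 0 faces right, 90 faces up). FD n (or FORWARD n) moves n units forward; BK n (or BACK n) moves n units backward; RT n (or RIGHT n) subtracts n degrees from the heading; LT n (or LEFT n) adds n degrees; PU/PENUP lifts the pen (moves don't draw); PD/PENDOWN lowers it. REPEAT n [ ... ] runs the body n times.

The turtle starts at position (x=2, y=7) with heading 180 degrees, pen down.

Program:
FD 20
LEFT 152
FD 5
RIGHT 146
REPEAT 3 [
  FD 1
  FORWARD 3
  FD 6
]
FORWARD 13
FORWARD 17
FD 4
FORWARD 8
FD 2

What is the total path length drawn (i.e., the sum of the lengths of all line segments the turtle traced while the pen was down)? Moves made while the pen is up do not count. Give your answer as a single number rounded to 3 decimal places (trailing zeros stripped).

Executing turtle program step by step:
Start: pos=(2,7), heading=180, pen down
FD 20: (2,7) -> (-18,7) [heading=180, draw]
LT 152: heading 180 -> 332
FD 5: (-18,7) -> (-13.585,4.653) [heading=332, draw]
RT 146: heading 332 -> 186
REPEAT 3 [
  -- iteration 1/3 --
  FD 1: (-13.585,4.653) -> (-14.58,4.548) [heading=186, draw]
  FD 3: (-14.58,4.548) -> (-17.563,4.235) [heading=186, draw]
  FD 6: (-17.563,4.235) -> (-23.53,3.607) [heading=186, draw]
  -- iteration 2/3 --
  FD 1: (-23.53,3.607) -> (-24.525,3.503) [heading=186, draw]
  FD 3: (-24.525,3.503) -> (-27.509,3.189) [heading=186, draw]
  FD 6: (-27.509,3.189) -> (-33.476,2.562) [heading=186, draw]
  -- iteration 3/3 --
  FD 1: (-33.476,2.562) -> (-34.47,2.458) [heading=186, draw]
  FD 3: (-34.47,2.458) -> (-37.454,2.144) [heading=186, draw]
  FD 6: (-37.454,2.144) -> (-43.421,1.517) [heading=186, draw]
]
FD 13: (-43.421,1.517) -> (-56.35,0.158) [heading=186, draw]
FD 17: (-56.35,0.158) -> (-73.257,-1.619) [heading=186, draw]
FD 4: (-73.257,-1.619) -> (-77.235,-2.037) [heading=186, draw]
FD 8: (-77.235,-2.037) -> (-85.191,-2.873) [heading=186, draw]
FD 2: (-85.191,-2.873) -> (-87.18,-3.082) [heading=186, draw]
Final: pos=(-87.18,-3.082), heading=186, 16 segment(s) drawn

Segment lengths:
  seg 1: (2,7) -> (-18,7), length = 20
  seg 2: (-18,7) -> (-13.585,4.653), length = 5
  seg 3: (-13.585,4.653) -> (-14.58,4.548), length = 1
  seg 4: (-14.58,4.548) -> (-17.563,4.235), length = 3
  seg 5: (-17.563,4.235) -> (-23.53,3.607), length = 6
  seg 6: (-23.53,3.607) -> (-24.525,3.503), length = 1
  seg 7: (-24.525,3.503) -> (-27.509,3.189), length = 3
  seg 8: (-27.509,3.189) -> (-33.476,2.562), length = 6
  seg 9: (-33.476,2.562) -> (-34.47,2.458), length = 1
  seg 10: (-34.47,2.458) -> (-37.454,2.144), length = 3
  seg 11: (-37.454,2.144) -> (-43.421,1.517), length = 6
  seg 12: (-43.421,1.517) -> (-56.35,0.158), length = 13
  seg 13: (-56.35,0.158) -> (-73.257,-1.619), length = 17
  seg 14: (-73.257,-1.619) -> (-77.235,-2.037), length = 4
  seg 15: (-77.235,-2.037) -> (-85.191,-2.873), length = 8
  seg 16: (-85.191,-2.873) -> (-87.18,-3.082), length = 2
Total = 99

Answer: 99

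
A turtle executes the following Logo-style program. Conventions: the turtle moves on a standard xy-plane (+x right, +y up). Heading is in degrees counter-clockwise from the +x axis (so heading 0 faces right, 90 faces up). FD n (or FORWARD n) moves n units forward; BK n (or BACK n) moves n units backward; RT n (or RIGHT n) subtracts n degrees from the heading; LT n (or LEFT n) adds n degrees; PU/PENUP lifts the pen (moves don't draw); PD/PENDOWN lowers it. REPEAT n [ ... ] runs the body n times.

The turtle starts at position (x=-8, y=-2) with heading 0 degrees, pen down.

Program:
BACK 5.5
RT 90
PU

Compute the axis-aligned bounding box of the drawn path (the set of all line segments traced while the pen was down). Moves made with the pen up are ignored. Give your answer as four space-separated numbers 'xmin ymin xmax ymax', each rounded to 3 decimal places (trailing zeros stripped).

Answer: -13.5 -2 -8 -2

Derivation:
Executing turtle program step by step:
Start: pos=(-8,-2), heading=0, pen down
BK 5.5: (-8,-2) -> (-13.5,-2) [heading=0, draw]
RT 90: heading 0 -> 270
PU: pen up
Final: pos=(-13.5,-2), heading=270, 1 segment(s) drawn

Segment endpoints: x in {-13.5, -8}, y in {-2}
xmin=-13.5, ymin=-2, xmax=-8, ymax=-2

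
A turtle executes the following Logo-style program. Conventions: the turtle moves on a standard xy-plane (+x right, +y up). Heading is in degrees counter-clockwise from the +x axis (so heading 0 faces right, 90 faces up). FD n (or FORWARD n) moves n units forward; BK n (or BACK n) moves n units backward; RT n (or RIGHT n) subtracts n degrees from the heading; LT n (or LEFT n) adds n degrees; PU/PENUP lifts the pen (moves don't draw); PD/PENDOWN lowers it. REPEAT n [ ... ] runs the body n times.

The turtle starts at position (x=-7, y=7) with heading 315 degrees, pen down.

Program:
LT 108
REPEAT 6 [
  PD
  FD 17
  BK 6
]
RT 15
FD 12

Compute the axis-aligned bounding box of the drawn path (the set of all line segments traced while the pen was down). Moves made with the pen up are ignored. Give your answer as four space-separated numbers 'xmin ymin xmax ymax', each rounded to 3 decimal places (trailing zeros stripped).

Answer: -7 7 30.993 74.724

Derivation:
Executing turtle program step by step:
Start: pos=(-7,7), heading=315, pen down
LT 108: heading 315 -> 63
REPEAT 6 [
  -- iteration 1/6 --
  PD: pen down
  FD 17: (-7,7) -> (0.718,22.147) [heading=63, draw]
  BK 6: (0.718,22.147) -> (-2.006,16.801) [heading=63, draw]
  -- iteration 2/6 --
  PD: pen down
  FD 17: (-2.006,16.801) -> (5.712,31.948) [heading=63, draw]
  BK 6: (5.712,31.948) -> (2.988,26.602) [heading=63, draw]
  -- iteration 3/6 --
  PD: pen down
  FD 17: (2.988,26.602) -> (10.706,41.749) [heading=63, draw]
  BK 6: (10.706,41.749) -> (7.982,36.403) [heading=63, draw]
  -- iteration 4/6 --
  PD: pen down
  FD 17: (7.982,36.403) -> (15.7,51.55) [heading=63, draw]
  BK 6: (15.7,51.55) -> (12.976,46.204) [heading=63, draw]
  -- iteration 5/6 --
  PD: pen down
  FD 17: (12.976,46.204) -> (20.693,61.351) [heading=63, draw]
  BK 6: (20.693,61.351) -> (17.969,56.005) [heading=63, draw]
  -- iteration 6/6 --
  PD: pen down
  FD 17: (17.969,56.005) -> (25.687,71.152) [heading=63, draw]
  BK 6: (25.687,71.152) -> (22.963,65.806) [heading=63, draw]
]
RT 15: heading 63 -> 48
FD 12: (22.963,65.806) -> (30.993,74.724) [heading=48, draw]
Final: pos=(30.993,74.724), heading=48, 13 segment(s) drawn

Segment endpoints: x in {-7, -2.006, 0.718, 2.988, 5.712, 7.982, 10.706, 12.976, 15.7, 17.969, 20.693, 22.963, 25.687, 30.993}, y in {7, 16.801, 22.147, 26.602, 31.948, 36.403, 41.749, 46.204, 51.55, 56.005, 61.351, 65.806, 71.152, 74.724}
xmin=-7, ymin=7, xmax=30.993, ymax=74.724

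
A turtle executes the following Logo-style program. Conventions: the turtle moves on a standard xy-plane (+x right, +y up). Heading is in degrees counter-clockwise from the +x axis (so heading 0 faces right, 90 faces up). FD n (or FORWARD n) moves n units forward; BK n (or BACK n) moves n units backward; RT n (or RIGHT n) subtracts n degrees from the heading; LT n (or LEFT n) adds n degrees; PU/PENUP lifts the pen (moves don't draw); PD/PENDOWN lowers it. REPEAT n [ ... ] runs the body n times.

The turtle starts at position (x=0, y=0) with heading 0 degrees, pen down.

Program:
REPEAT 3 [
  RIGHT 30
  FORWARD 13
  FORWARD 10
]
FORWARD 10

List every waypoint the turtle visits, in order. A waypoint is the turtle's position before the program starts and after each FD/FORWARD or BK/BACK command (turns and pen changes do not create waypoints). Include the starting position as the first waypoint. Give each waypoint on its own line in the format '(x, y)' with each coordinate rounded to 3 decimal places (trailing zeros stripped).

Executing turtle program step by step:
Start: pos=(0,0), heading=0, pen down
REPEAT 3 [
  -- iteration 1/3 --
  RT 30: heading 0 -> 330
  FD 13: (0,0) -> (11.258,-6.5) [heading=330, draw]
  FD 10: (11.258,-6.5) -> (19.919,-11.5) [heading=330, draw]
  -- iteration 2/3 --
  RT 30: heading 330 -> 300
  FD 13: (19.919,-11.5) -> (26.419,-22.758) [heading=300, draw]
  FD 10: (26.419,-22.758) -> (31.419,-31.419) [heading=300, draw]
  -- iteration 3/3 --
  RT 30: heading 300 -> 270
  FD 13: (31.419,-31.419) -> (31.419,-44.419) [heading=270, draw]
  FD 10: (31.419,-44.419) -> (31.419,-54.419) [heading=270, draw]
]
FD 10: (31.419,-54.419) -> (31.419,-64.419) [heading=270, draw]
Final: pos=(31.419,-64.419), heading=270, 7 segment(s) drawn
Waypoints (8 total):
(0, 0)
(11.258, -6.5)
(19.919, -11.5)
(26.419, -22.758)
(31.419, -31.419)
(31.419, -44.419)
(31.419, -54.419)
(31.419, -64.419)

Answer: (0, 0)
(11.258, -6.5)
(19.919, -11.5)
(26.419, -22.758)
(31.419, -31.419)
(31.419, -44.419)
(31.419, -54.419)
(31.419, -64.419)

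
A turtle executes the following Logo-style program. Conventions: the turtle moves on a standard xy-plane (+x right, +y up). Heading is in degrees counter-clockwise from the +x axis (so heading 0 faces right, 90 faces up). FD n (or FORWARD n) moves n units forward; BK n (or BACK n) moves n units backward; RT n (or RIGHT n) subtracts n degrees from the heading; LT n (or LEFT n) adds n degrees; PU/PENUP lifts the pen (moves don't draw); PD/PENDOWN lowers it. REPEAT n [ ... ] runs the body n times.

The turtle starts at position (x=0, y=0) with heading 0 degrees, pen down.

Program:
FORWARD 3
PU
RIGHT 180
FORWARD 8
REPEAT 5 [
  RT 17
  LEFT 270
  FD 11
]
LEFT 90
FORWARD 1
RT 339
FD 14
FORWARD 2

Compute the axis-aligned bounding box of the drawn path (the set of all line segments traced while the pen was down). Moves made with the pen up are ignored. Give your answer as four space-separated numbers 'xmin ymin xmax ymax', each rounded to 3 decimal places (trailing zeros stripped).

Answer: 0 0 3 0

Derivation:
Executing turtle program step by step:
Start: pos=(0,0), heading=0, pen down
FD 3: (0,0) -> (3,0) [heading=0, draw]
PU: pen up
RT 180: heading 0 -> 180
FD 8: (3,0) -> (-5,0) [heading=180, move]
REPEAT 5 [
  -- iteration 1/5 --
  RT 17: heading 180 -> 163
  LT 270: heading 163 -> 73
  FD 11: (-5,0) -> (-1.784,10.519) [heading=73, move]
  -- iteration 2/5 --
  RT 17: heading 73 -> 56
  LT 270: heading 56 -> 326
  FD 11: (-1.784,10.519) -> (7.336,4.368) [heading=326, move]
  -- iteration 3/5 --
  RT 17: heading 326 -> 309
  LT 270: heading 309 -> 219
  FD 11: (7.336,4.368) -> (-1.213,-2.554) [heading=219, move]
  -- iteration 4/5 --
  RT 17: heading 219 -> 202
  LT 270: heading 202 -> 112
  FD 11: (-1.213,-2.554) -> (-5.334,7.645) [heading=112, move]
  -- iteration 5/5 --
  RT 17: heading 112 -> 95
  LT 270: heading 95 -> 5
  FD 11: (-5.334,7.645) -> (5.624,8.603) [heading=5, move]
]
LT 90: heading 5 -> 95
FD 1: (5.624,8.603) -> (5.537,9.6) [heading=95, move]
RT 339: heading 95 -> 116
FD 14: (5.537,9.6) -> (-0.6,22.183) [heading=116, move]
FD 2: (-0.6,22.183) -> (-1.477,23.98) [heading=116, move]
Final: pos=(-1.477,23.98), heading=116, 1 segment(s) drawn

Segment endpoints: x in {0, 3}, y in {0}
xmin=0, ymin=0, xmax=3, ymax=0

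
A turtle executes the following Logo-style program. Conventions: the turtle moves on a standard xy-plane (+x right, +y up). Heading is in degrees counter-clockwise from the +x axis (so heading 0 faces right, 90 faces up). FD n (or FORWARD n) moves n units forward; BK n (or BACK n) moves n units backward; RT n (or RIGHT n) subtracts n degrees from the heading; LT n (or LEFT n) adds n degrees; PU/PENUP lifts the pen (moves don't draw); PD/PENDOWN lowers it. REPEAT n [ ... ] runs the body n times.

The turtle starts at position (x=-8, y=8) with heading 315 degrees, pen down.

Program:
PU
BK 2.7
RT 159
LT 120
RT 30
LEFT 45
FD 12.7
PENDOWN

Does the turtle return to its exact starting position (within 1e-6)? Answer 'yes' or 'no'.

Answer: no

Derivation:
Executing turtle program step by step:
Start: pos=(-8,8), heading=315, pen down
PU: pen up
BK 2.7: (-8,8) -> (-9.909,9.909) [heading=315, move]
RT 159: heading 315 -> 156
LT 120: heading 156 -> 276
RT 30: heading 276 -> 246
LT 45: heading 246 -> 291
FD 12.7: (-9.909,9.909) -> (-5.358,-1.947) [heading=291, move]
PD: pen down
Final: pos=(-5.358,-1.947), heading=291, 0 segment(s) drawn

Start position: (-8, 8)
Final position: (-5.358, -1.947)
Distance = 10.292; >= 1e-6 -> NOT closed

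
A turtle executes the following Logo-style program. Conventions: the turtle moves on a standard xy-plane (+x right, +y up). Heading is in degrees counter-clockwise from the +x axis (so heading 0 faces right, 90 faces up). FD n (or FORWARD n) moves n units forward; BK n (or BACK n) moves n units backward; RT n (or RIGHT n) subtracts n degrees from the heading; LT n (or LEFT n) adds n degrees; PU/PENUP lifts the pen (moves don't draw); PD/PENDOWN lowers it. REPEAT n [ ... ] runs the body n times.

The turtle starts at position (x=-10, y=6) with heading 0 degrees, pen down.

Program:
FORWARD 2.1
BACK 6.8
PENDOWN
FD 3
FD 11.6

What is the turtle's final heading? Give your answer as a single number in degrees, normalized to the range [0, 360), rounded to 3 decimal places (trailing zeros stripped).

Executing turtle program step by step:
Start: pos=(-10,6), heading=0, pen down
FD 2.1: (-10,6) -> (-7.9,6) [heading=0, draw]
BK 6.8: (-7.9,6) -> (-14.7,6) [heading=0, draw]
PD: pen down
FD 3: (-14.7,6) -> (-11.7,6) [heading=0, draw]
FD 11.6: (-11.7,6) -> (-0.1,6) [heading=0, draw]
Final: pos=(-0.1,6), heading=0, 4 segment(s) drawn

Answer: 0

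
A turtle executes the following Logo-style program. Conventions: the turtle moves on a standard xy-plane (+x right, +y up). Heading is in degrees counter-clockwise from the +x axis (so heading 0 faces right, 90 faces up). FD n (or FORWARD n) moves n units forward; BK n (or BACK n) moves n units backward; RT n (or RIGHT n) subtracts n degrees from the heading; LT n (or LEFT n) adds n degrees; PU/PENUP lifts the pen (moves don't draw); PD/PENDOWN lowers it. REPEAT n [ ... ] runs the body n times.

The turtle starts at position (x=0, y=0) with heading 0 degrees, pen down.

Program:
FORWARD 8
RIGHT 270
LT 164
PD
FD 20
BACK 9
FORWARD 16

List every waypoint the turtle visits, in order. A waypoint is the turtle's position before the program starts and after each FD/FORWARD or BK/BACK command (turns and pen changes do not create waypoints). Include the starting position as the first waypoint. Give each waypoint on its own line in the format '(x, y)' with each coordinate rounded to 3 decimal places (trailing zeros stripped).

Executing turtle program step by step:
Start: pos=(0,0), heading=0, pen down
FD 8: (0,0) -> (8,0) [heading=0, draw]
RT 270: heading 0 -> 90
LT 164: heading 90 -> 254
PD: pen down
FD 20: (8,0) -> (2.487,-19.225) [heading=254, draw]
BK 9: (2.487,-19.225) -> (4.968,-10.574) [heading=254, draw]
FD 16: (4.968,-10.574) -> (0.558,-25.954) [heading=254, draw]
Final: pos=(0.558,-25.954), heading=254, 4 segment(s) drawn
Waypoints (5 total):
(0, 0)
(8, 0)
(2.487, -19.225)
(4.968, -10.574)
(0.558, -25.954)

Answer: (0, 0)
(8, 0)
(2.487, -19.225)
(4.968, -10.574)
(0.558, -25.954)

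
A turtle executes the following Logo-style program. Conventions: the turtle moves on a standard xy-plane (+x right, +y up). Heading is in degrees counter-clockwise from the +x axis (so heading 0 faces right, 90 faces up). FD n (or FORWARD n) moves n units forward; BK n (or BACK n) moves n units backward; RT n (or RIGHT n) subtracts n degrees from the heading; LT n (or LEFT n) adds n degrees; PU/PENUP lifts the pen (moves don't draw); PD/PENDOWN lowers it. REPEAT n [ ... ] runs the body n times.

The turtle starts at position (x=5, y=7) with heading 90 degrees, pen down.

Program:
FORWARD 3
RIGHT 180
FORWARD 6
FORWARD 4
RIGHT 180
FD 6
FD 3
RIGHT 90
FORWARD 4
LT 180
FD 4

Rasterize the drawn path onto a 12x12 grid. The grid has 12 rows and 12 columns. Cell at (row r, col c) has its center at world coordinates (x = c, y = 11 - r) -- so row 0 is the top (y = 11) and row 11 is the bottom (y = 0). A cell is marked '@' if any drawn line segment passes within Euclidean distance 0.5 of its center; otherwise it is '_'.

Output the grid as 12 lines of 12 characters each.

Segment 0: (5,7) -> (5,10)
Segment 1: (5,10) -> (5,4)
Segment 2: (5,4) -> (5,0)
Segment 3: (5,0) -> (5,6)
Segment 4: (5,6) -> (5,9)
Segment 5: (5,9) -> (9,9)
Segment 6: (9,9) -> (5,9)

Answer: ____________
_____@______
_____@@@@@__
_____@______
_____@______
_____@______
_____@______
_____@______
_____@______
_____@______
_____@______
_____@______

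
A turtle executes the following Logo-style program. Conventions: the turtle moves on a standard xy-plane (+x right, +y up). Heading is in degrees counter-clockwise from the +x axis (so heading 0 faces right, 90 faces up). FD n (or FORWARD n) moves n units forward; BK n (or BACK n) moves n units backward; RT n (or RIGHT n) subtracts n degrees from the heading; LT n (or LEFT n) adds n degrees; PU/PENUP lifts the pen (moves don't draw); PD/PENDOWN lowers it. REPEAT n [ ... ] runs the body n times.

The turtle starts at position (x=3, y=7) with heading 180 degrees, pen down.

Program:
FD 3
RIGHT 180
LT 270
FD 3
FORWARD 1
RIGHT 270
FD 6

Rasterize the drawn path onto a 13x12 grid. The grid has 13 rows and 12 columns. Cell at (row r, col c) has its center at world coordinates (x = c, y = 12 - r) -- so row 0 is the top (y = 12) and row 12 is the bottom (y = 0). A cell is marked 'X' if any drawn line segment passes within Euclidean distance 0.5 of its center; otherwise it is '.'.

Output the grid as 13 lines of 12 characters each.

Answer: ............
............
............
............
............
XXXX........
X...........
X...........
X...........
XXXXXXX.....
............
............
............

Derivation:
Segment 0: (3,7) -> (0,7)
Segment 1: (0,7) -> (-0,4)
Segment 2: (-0,4) -> (-0,3)
Segment 3: (-0,3) -> (6,3)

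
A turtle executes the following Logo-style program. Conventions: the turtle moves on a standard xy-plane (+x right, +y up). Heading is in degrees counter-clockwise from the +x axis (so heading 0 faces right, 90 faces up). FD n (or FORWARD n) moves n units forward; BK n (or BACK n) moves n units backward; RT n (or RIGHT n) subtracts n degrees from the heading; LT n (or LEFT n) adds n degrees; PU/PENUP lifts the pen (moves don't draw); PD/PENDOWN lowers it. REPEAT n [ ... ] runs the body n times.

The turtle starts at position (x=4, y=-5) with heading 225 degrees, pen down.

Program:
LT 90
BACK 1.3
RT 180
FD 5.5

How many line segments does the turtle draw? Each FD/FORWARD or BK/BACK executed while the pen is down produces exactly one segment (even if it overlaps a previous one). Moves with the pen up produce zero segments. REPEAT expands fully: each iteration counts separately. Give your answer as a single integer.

Executing turtle program step by step:
Start: pos=(4,-5), heading=225, pen down
LT 90: heading 225 -> 315
BK 1.3: (4,-5) -> (3.081,-4.081) [heading=315, draw]
RT 180: heading 315 -> 135
FD 5.5: (3.081,-4.081) -> (-0.808,-0.192) [heading=135, draw]
Final: pos=(-0.808,-0.192), heading=135, 2 segment(s) drawn
Segments drawn: 2

Answer: 2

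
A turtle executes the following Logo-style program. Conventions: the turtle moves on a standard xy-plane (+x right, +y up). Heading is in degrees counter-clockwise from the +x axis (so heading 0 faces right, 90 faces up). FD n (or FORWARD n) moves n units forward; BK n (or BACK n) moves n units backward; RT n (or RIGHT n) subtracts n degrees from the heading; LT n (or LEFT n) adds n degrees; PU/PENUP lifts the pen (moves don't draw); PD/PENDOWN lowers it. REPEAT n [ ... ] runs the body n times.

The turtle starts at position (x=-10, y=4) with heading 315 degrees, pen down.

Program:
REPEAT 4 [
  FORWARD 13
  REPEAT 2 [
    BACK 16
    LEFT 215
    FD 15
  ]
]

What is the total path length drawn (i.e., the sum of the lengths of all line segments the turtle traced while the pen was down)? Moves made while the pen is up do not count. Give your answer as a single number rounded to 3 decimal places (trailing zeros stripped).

Executing turtle program step by step:
Start: pos=(-10,4), heading=315, pen down
REPEAT 4 [
  -- iteration 1/4 --
  FD 13: (-10,4) -> (-0.808,-5.192) [heading=315, draw]
  REPEAT 2 [
    -- iteration 1/2 --
    BK 16: (-0.808,-5.192) -> (-12.121,6.121) [heading=315, draw]
    LT 215: heading 315 -> 170
    FD 15: (-12.121,6.121) -> (-26.893,8.726) [heading=170, draw]
    -- iteration 2/2 --
    BK 16: (-26.893,8.726) -> (-11.137,5.948) [heading=170, draw]
    LT 215: heading 170 -> 25
    FD 15: (-11.137,5.948) -> (2.458,12.287) [heading=25, draw]
  ]
  -- iteration 2/4 --
  FD 13: (2.458,12.287) -> (14.24,17.781) [heading=25, draw]
  REPEAT 2 [
    -- iteration 1/2 --
    BK 16: (14.24,17.781) -> (-0.261,11.019) [heading=25, draw]
    LT 215: heading 25 -> 240
    FD 15: (-0.261,11.019) -> (-7.761,-1.971) [heading=240, draw]
    -- iteration 2/2 --
    BK 16: (-7.761,-1.971) -> (0.239,11.885) [heading=240, draw]
    LT 215: heading 240 -> 95
    FD 15: (0.239,11.885) -> (-1.068,26.828) [heading=95, draw]
  ]
  -- iteration 3/4 --
  FD 13: (-1.068,26.828) -> (-2.201,39.779) [heading=95, draw]
  REPEAT 2 [
    -- iteration 1/2 --
    BK 16: (-2.201,39.779) -> (-0.807,23.839) [heading=95, draw]
    LT 215: heading 95 -> 310
    FD 15: (-0.807,23.839) -> (8.835,12.349) [heading=310, draw]
    -- iteration 2/2 --
    BK 16: (8.835,12.349) -> (-1.449,24.605) [heading=310, draw]
    LT 215: heading 310 -> 165
    FD 15: (-1.449,24.605) -> (-15.938,28.488) [heading=165, draw]
  ]
  -- iteration 4/4 --
  FD 13: (-15.938,28.488) -> (-28.495,31.852) [heading=165, draw]
  REPEAT 2 [
    -- iteration 1/2 --
    BK 16: (-28.495,31.852) -> (-13.041,27.711) [heading=165, draw]
    LT 215: heading 165 -> 20
    FD 15: (-13.041,27.711) -> (1.055,32.842) [heading=20, draw]
    -- iteration 2/2 --
    BK 16: (1.055,32.842) -> (-13.98,27.369) [heading=20, draw]
    LT 215: heading 20 -> 235
    FD 15: (-13.98,27.369) -> (-22.584,15.082) [heading=235, draw]
  ]
]
Final: pos=(-22.584,15.082), heading=235, 20 segment(s) drawn

Segment lengths:
  seg 1: (-10,4) -> (-0.808,-5.192), length = 13
  seg 2: (-0.808,-5.192) -> (-12.121,6.121), length = 16
  seg 3: (-12.121,6.121) -> (-26.893,8.726), length = 15
  seg 4: (-26.893,8.726) -> (-11.137,5.948), length = 16
  seg 5: (-11.137,5.948) -> (2.458,12.287), length = 15
  seg 6: (2.458,12.287) -> (14.24,17.781), length = 13
  seg 7: (14.24,17.781) -> (-0.261,11.019), length = 16
  seg 8: (-0.261,11.019) -> (-7.761,-1.971), length = 15
  seg 9: (-7.761,-1.971) -> (0.239,11.885), length = 16
  seg 10: (0.239,11.885) -> (-1.068,26.828), length = 15
  seg 11: (-1.068,26.828) -> (-2.201,39.779), length = 13
  seg 12: (-2.201,39.779) -> (-0.807,23.839), length = 16
  seg 13: (-0.807,23.839) -> (8.835,12.349), length = 15
  seg 14: (8.835,12.349) -> (-1.449,24.605), length = 16
  seg 15: (-1.449,24.605) -> (-15.938,28.488), length = 15
  seg 16: (-15.938,28.488) -> (-28.495,31.852), length = 13
  seg 17: (-28.495,31.852) -> (-13.041,27.711), length = 16
  seg 18: (-13.041,27.711) -> (1.055,32.842), length = 15
  seg 19: (1.055,32.842) -> (-13.98,27.369), length = 16
  seg 20: (-13.98,27.369) -> (-22.584,15.082), length = 15
Total = 300

Answer: 300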